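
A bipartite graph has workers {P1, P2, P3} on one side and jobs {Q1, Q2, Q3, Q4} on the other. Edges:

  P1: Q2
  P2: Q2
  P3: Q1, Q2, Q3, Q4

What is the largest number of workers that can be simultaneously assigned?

2

Unit-capacity flow: source→left, listed edges, right→sink; max matching = max flow.
Augmenting path P1→Q2 (+1); matched 1.
Augmenting path P3→Q1 (+1); matched 2.
No augmenting path remains; maximum matching = 2.
König certificate: {P3, Q2} is a vertex cover of size 2 (every listed pair touches it), so no matching can be larger.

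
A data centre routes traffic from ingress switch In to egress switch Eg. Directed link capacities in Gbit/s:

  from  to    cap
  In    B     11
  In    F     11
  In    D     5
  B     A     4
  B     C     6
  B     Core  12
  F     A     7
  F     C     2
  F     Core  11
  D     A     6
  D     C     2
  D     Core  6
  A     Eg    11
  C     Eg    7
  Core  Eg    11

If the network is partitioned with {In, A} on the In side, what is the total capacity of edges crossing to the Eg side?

Edges leaving {In, A}: In→B (11), In→F (11), In→D (5), A→Eg (11).
Cut capacity = 11 + 11 + 5 + 11 = 38.

38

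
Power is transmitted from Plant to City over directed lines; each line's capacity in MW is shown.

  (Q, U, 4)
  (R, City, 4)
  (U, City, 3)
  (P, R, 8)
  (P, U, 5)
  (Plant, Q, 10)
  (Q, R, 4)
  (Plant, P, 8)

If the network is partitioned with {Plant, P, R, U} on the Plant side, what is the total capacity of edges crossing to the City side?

17

Edges leaving {Plant, P, R, U}: Plant→Q (10), R→City (4), U→City (3).
Cut capacity = 10 + 4 + 3 = 17.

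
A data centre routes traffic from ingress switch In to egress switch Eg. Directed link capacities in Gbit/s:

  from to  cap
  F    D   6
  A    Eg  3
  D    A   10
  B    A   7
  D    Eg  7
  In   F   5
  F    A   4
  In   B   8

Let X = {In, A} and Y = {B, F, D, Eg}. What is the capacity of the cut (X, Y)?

16

Edges leaving {In, A}: In→B (8), In→F (5), A→Eg (3).
Cut capacity = 8 + 5 + 3 = 16.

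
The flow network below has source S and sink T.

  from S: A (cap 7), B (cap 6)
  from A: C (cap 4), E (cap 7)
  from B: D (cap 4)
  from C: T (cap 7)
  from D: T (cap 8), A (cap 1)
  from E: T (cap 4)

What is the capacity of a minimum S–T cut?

11

Augment S→A→C→T: bottleneck 4, flow now 4.
Augment S→A→E→T: bottleneck 3, flow now 7.
Augment S→B→D→T: bottleneck 4, flow now 11.
No augmenting path remains; maximum flow = 11.
By max-flow min-cut, the minimum cut capacity equals the max flow.
In the residual graph, reachable from S: {S, B}.
Min-cut edges: S→A (7), B→D (4); capacity 7 + 4 = 11.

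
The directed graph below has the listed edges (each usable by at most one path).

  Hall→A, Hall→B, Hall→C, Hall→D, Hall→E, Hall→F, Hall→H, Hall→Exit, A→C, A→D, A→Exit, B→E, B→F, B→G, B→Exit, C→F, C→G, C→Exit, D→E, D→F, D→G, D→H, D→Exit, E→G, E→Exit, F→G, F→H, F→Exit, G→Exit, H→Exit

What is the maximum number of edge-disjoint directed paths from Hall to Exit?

8

Assign every edge capacity 1; by Menger, the answer equals the max flow.
Path Hall→Exit (+1); total 1.
Path Hall→A→Exit (+1); total 2.
Path Hall→B→Exit (+1); total 3.
Path Hall→C→Exit (+1); total 4.
Path Hall→D→Exit (+1); total 5.
Path Hall→E→Exit (+1); total 6.
Path Hall→F→Exit (+1); total 7.
Path Hall→H→Exit (+1); total 8.
No residual Hall→Exit path; max flow = 8.
Certifying cut of size 8: {Hall→A, Hall→B, Hall→C, Hall→D, Hall→E, Hall→Exit, Hall→F, Hall→H}.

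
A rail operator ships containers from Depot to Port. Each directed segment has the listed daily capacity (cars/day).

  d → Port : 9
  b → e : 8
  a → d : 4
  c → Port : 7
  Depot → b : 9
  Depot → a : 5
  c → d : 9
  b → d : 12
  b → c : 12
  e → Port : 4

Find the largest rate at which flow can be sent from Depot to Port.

13

Augment Depot→a→d→Port: bottleneck 4, flow now 4.
Augment Depot→b→c→Port: bottleneck 7, flow now 11.
Augment Depot→b→d→Port: bottleneck 2, flow now 13.
No augmenting path remains; maximum flow = 13.
In the residual graph, reachable from Depot: {Depot, a}.
Min-cut edges: Depot→b (9), a→d (4); capacity 9 + 4 = 13.
This cut is saturated, so no flow can exceed 13.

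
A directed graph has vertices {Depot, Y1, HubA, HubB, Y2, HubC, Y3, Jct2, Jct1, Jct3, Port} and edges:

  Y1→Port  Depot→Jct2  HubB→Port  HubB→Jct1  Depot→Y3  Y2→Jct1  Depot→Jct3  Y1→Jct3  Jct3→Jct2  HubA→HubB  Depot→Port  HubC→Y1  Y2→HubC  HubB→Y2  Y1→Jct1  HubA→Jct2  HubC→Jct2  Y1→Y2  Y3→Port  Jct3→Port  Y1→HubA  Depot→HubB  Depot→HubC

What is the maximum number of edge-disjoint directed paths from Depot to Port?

Assign every edge capacity 1; by Menger, the answer equals the max flow.
Path Depot→Port (+1); total 1.
Path Depot→HubB→Port (+1); total 2.
Path Depot→Y3→Port (+1); total 3.
Path Depot→Jct3→Port (+1); total 4.
Path Depot→HubC→Y1→Port (+1); total 5.
No residual Depot→Port path; max flow = 5.
Certifying cut of size 5: {Depot→HubB, Depot→HubC, Depot→Jct3, Depot→Port, Depot→Y3}.

5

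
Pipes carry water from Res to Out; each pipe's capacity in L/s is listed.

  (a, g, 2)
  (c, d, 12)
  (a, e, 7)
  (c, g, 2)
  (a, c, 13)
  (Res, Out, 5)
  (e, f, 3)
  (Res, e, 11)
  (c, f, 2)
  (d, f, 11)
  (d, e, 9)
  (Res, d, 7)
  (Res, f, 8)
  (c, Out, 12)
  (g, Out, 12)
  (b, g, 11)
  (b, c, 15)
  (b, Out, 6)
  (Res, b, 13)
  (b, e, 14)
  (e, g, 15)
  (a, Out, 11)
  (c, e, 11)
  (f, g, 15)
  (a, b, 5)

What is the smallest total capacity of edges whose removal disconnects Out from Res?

Augment Res→Out: bottleneck 5, flow now 5.
Augment Res→b→Out: bottleneck 6, flow now 11.
Augment Res→b→c→Out: bottleneck 7, flow now 18.
Augment Res→e→g→Out: bottleneck 11, flow now 29.
Augment Res→f→g→Out: bottleneck 1, flow now 30.
No augmenting path remains; maximum flow = 30.
By max-flow min-cut, the minimum cut capacity equals the max flow.
In the residual graph, reachable from Res: {Res, d, e, f, g}.
Min-cut edges: Res→b (13), Res→Out (5), g→Out (12); capacity 13 + 5 + 12 = 30.

30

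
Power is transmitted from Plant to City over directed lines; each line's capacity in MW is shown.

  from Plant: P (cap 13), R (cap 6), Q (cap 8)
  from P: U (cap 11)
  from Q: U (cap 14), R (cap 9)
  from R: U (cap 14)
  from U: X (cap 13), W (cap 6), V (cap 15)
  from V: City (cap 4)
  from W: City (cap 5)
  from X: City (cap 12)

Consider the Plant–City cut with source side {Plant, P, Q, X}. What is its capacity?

Edges leaving {Plant, P, Q, X}: Plant→R (6), P→U (11), Q→R (9), Q→U (14), X→City (12).
Cut capacity = 6 + 11 + 9 + 14 + 12 = 52.

52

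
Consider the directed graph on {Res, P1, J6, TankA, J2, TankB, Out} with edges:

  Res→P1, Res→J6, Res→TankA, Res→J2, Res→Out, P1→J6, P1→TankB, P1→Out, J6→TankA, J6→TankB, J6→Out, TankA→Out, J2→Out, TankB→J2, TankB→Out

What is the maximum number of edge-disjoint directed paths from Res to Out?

Assign every edge capacity 1; by Menger, the answer equals the max flow.
Path Res→Out (+1); total 1.
Path Res→P1→Out (+1); total 2.
Path Res→J6→Out (+1); total 3.
Path Res→TankA→Out (+1); total 4.
Path Res→J2→Out (+1); total 5.
No residual Res→Out path; max flow = 5.
Certifying cut of size 5: {Res→J2, Res→J6, Res→Out, Res→P1, Res→TankA}.

5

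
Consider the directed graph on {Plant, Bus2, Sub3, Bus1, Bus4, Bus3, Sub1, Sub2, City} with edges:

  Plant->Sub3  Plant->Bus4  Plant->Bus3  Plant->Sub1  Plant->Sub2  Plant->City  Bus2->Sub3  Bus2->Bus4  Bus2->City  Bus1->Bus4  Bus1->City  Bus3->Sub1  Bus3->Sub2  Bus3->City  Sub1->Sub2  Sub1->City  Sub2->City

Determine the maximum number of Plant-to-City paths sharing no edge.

4

Assign every edge capacity 1; by Menger, the answer equals the max flow.
Path Plant→City (+1); total 1.
Path Plant→Bus3→City (+1); total 2.
Path Plant→Sub1→City (+1); total 3.
Path Plant→Sub2→City (+1); total 4.
No residual Plant→City path; max flow = 4.
Certifying cut of size 4: {Plant→Bus3, Plant→City, Plant→Sub1, Plant→Sub2}.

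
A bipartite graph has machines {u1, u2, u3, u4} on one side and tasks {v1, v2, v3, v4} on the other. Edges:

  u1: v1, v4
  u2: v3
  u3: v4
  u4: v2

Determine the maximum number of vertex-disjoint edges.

4

Unit-capacity flow: source→left, listed edges, right→sink; max matching = max flow.
Augmenting path u1→v1 (+1); matched 1.
Augmenting path u2→v3 (+1); matched 2.
Augmenting path u3→v4 (+1); matched 3.
Augmenting path u4→v2 (+1); matched 4.
No augmenting path remains; maximum matching = 4.
König certificate: {u1, u2, u3, u4} is a vertex cover of size 4 (every listed pair touches it), so no matching can be larger.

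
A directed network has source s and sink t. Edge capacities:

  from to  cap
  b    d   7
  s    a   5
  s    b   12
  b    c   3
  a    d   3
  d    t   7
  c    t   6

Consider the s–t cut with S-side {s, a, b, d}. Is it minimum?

Given cut capacity: 3 + 7 = 10.
Augment s→a→d→t: bottleneck 3, flow now 3.
Augment s→b→c→t: bottleneck 3, flow now 6.
Augment s→b→d→t: bottleneck 4, flow now 10.
No augmenting path remains; maximum flow = 10.
Cut capacity 10 equals the max flow, so it is a minimum cut.

Yes — it is a minimum cut (capacity 10).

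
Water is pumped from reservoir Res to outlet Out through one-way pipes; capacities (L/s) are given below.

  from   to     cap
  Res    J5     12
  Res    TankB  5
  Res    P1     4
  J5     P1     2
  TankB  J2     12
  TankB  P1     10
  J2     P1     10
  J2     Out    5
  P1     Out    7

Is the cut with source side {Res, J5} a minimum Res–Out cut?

Yes — it is a minimum cut (capacity 11).

Given cut capacity: 5 + 4 + 2 = 11.
Augment Res→P1→Out: bottleneck 4, flow now 4.
Augment Res→J5→P1→Out: bottleneck 2, flow now 6.
Augment Res→TankB→J2→Out: bottleneck 5, flow now 11.
No augmenting path remains; maximum flow = 11.
Cut capacity 11 equals the max flow, so it is a minimum cut.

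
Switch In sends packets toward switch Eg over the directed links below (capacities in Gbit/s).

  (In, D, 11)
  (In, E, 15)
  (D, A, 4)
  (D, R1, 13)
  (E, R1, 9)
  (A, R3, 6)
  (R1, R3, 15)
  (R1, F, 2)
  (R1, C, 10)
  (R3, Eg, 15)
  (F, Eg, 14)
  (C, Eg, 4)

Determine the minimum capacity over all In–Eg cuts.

Augment In→D→A→R3→Eg: bottleneck 4, flow now 4.
Augment In→D→R1→R3→Eg: bottleneck 7, flow now 11.
Augment In→E→R1→R3→Eg: bottleneck 4, flow now 15.
Augment In→E→R1→F→Eg: bottleneck 2, flow now 17.
Augment In→E→R1→C→Eg: bottleneck 3, flow now 20.
No augmenting path remains; maximum flow = 20.
By max-flow min-cut, the minimum cut capacity equals the max flow.
In the residual graph, reachable from In: {In, E}.
Min-cut edges: In→D (11), E→R1 (9); capacity 11 + 9 = 20.

20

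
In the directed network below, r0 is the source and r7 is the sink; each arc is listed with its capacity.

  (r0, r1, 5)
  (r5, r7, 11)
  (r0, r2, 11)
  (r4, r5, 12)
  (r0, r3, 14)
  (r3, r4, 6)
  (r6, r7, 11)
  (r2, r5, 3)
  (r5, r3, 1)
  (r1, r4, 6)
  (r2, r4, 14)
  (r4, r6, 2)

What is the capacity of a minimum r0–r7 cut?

Augment r0→r2→r5→r7: bottleneck 3, flow now 3.
Augment r0→r1→r4→r5→r7: bottleneck 5, flow now 8.
Augment r0→r2→r4→r5→r7: bottleneck 3, flow now 11.
Augment r0→r2→r4→r6→r7: bottleneck 2, flow now 13.
No augmenting path remains; maximum flow = 13.
By max-flow min-cut, the minimum cut capacity equals the max flow.
In the residual graph, reachable from r0: {r0, r1, r2, r3, r4, r5}.
Min-cut edges: r4→r6 (2), r5→r7 (11); capacity 2 + 11 = 13.

13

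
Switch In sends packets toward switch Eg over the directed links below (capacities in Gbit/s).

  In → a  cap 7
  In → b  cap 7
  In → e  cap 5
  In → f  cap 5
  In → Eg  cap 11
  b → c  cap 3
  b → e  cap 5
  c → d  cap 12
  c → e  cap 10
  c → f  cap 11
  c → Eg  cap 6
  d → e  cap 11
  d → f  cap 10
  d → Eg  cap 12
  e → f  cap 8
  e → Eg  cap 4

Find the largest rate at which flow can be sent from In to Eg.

Augment In→Eg: bottleneck 11, flow now 11.
Augment In→e→Eg: bottleneck 4, flow now 15.
Augment In→b→c→Eg: bottleneck 3, flow now 18.
No augmenting path remains; maximum flow = 18.
In the residual graph, reachable from In: {In, a, b, e, f}.
Min-cut edges: In→Eg (11), b→c (3), e→Eg (4); capacity 11 + 3 + 4 = 18.
This cut is saturated, so no flow can exceed 18.

18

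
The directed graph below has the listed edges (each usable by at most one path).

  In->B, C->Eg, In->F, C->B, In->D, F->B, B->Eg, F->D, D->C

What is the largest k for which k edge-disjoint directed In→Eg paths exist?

Assign every edge capacity 1; by Menger, the answer equals the max flow.
Path In→B→Eg (+1); total 1.
Path In→D→C→Eg (+1); total 2.
No residual In→Eg path; max flow = 2.
Certifying cut of size 2: {B→Eg, D→C}.

2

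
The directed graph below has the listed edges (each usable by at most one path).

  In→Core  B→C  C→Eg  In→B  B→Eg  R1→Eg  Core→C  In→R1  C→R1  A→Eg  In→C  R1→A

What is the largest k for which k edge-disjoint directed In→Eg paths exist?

Assign every edge capacity 1; by Menger, the answer equals the max flow.
Path In→B→Eg (+1); total 1.
Path In→C→Eg (+1); total 2.
Path In→R1→Eg (+1); total 3.
Path In→Core→C→R1→A→Eg (+1); total 4.
No residual In→Eg path; max flow = 4.
Certifying cut of size 4: {In→B, In→C, In→Core, In→R1}.

4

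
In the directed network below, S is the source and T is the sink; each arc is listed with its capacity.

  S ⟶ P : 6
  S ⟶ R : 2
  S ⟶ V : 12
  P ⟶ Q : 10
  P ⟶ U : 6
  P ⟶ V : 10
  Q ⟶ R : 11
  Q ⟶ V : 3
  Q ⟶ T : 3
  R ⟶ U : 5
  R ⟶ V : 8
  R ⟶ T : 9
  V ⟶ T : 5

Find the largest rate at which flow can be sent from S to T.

13

Augment S→R→T: bottleneck 2, flow now 2.
Augment S→V→T: bottleneck 5, flow now 7.
Augment S→P→Q→T: bottleneck 3, flow now 10.
Augment S→P→Q→R→T: bottleneck 3, flow now 13.
No augmenting path remains; maximum flow = 13.
In the residual graph, reachable from S: {S, V}.
Min-cut edges: S→P (6), S→R (2), V→T (5); capacity 6 + 2 + 5 = 13.
This cut is saturated, so no flow can exceed 13.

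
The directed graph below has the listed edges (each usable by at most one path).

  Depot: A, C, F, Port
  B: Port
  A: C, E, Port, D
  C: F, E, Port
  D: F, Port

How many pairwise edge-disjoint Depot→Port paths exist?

3

Assign every edge capacity 1; by Menger, the answer equals the max flow.
Path Depot→Port (+1); total 1.
Path Depot→A→Port (+1); total 2.
Path Depot→C→Port (+1); total 3.
No residual Depot→Port path; max flow = 3.
Certifying cut of size 3: {Depot→A, Depot→C, Depot→Port}.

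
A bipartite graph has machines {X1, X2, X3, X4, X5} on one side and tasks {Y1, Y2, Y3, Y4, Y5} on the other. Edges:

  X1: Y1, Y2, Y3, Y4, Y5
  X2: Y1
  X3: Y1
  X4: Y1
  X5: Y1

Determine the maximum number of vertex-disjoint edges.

2

Unit-capacity flow: source→left, listed edges, right→sink; max matching = max flow.
Augmenting path X1→Y1 (+1); matched 1.
Augmenting path X2→Y1→X1→Y2 (+1); matched 2.
No augmenting path remains; maximum matching = 2.
König certificate: {X1, Y1} is a vertex cover of size 2 (every listed pair touches it), so no matching can be larger.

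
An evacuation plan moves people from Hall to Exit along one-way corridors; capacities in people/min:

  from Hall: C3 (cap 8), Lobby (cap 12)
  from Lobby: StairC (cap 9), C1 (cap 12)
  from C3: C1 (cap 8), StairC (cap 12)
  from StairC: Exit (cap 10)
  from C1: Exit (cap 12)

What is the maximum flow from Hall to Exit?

Augment Hall→Lobby→StairC→Exit: bottleneck 9, flow now 9.
Augment Hall→Lobby→C1→Exit: bottleneck 3, flow now 12.
Augment Hall→C3→StairC→Exit: bottleneck 1, flow now 13.
Augment Hall→C3→C1→Exit: bottleneck 7, flow now 20.
No augmenting path remains; maximum flow = 20.
In the residual graph, reachable from Hall: {Hall}.
Min-cut edges: Hall→Lobby (12), Hall→C3 (8); capacity 12 + 8 = 20.
This cut is saturated, so no flow can exceed 20.

20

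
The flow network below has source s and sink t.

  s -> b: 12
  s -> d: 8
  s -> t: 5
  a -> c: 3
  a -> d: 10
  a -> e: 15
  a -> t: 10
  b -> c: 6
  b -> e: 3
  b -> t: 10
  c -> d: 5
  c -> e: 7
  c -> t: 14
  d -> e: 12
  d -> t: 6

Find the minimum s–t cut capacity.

23

Augment s→t: bottleneck 5, flow now 5.
Augment s→b→t: bottleneck 10, flow now 15.
Augment s→d→t: bottleneck 6, flow now 21.
Augment s→b→c→t: bottleneck 2, flow now 23.
No augmenting path remains; maximum flow = 23.
By max-flow min-cut, the minimum cut capacity equals the max flow.
In the residual graph, reachable from s: {s, d, e}.
Min-cut edges: s→b (12), s→t (5), d→t (6); capacity 12 + 5 + 6 = 23.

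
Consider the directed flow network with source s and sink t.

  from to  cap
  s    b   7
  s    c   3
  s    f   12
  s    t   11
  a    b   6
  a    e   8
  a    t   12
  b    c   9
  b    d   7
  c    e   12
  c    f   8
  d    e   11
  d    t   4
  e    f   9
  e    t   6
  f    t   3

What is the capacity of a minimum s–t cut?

Augment s→t: bottleneck 11, flow now 11.
Augment s→f→t: bottleneck 3, flow now 14.
Augment s→b→d→t: bottleneck 4, flow now 18.
Augment s→c→e→t: bottleneck 3, flow now 21.
Augment s→b→c→e→t: bottleneck 3, flow now 24.
No augmenting path remains; maximum flow = 24.
By max-flow min-cut, the minimum cut capacity equals the max flow.
In the residual graph, reachable from s: {s, f}.
Min-cut edges: s→b (7), s→c (3), s→t (11), f→t (3); capacity 7 + 3 + 11 + 3 = 24.

24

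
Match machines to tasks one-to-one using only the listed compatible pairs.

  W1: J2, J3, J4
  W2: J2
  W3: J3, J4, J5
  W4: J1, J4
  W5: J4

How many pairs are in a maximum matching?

Unit-capacity flow: source→left, listed edges, right→sink; max matching = max flow.
Augmenting path W1→J2 (+1); matched 1.
Augmenting path W3→J3 (+1); matched 2.
Augmenting path W4→J1 (+1); matched 3.
Augmenting path W5→J4 (+1); matched 4.
Augmenting path W2→J2→W1→J3→W3→J5 (+1); matched 5.
No augmenting path remains; maximum matching = 5.
König certificate: {W1, W2, W3, W4, W5} is a vertex cover of size 5 (every listed pair touches it), so no matching can be larger.

5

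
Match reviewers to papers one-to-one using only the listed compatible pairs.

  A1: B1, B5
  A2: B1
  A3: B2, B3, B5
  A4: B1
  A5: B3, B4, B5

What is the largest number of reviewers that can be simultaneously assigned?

4

Unit-capacity flow: source→left, listed edges, right→sink; max matching = max flow.
Augmenting path A1→B1 (+1); matched 1.
Augmenting path A3→B2 (+1); matched 2.
Augmenting path A5→B3 (+1); matched 3.
Augmenting path A2→B1→A1→B5 (+1); matched 4.
No augmenting path remains; maximum matching = 4.
König certificate: {A1, A3, A5, B1} is a vertex cover of size 4 (every listed pair touches it), so no matching can be larger.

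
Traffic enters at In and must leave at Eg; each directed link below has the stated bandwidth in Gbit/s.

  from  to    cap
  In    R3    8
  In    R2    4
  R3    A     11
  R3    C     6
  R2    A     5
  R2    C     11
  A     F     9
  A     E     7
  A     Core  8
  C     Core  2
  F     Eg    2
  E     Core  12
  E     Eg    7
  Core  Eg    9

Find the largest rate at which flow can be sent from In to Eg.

Augment In→R3→A→F→Eg: bottleneck 2, flow now 2.
Augment In→R3→A→E→Eg: bottleneck 6, flow now 8.
Augment In→R2→A→E→Eg: bottleneck 1, flow now 9.
Augment In→R2→A→Core→Eg: bottleneck 3, flow now 12.
No augmenting path remains; maximum flow = 12.
In the residual graph, reachable from In: {In}.
Min-cut edges: In→R3 (8), In→R2 (4); capacity 8 + 4 = 12.
This cut is saturated, so no flow can exceed 12.

12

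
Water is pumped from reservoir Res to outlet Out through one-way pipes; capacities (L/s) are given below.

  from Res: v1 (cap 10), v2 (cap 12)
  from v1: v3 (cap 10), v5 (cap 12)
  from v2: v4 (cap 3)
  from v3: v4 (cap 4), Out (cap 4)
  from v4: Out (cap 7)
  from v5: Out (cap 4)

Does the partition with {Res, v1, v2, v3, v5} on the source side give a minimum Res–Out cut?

Given cut capacity: 3 + 4 + 4 + 4 = 15.
Augment Res→v1→v3→Out: bottleneck 4, flow now 4.
Augment Res→v1→v5→Out: bottleneck 4, flow now 8.
Augment Res→v2→v4→Out: bottleneck 3, flow now 11.
Augment Res→v1→v3→v4→Out: bottleneck 2, flow now 13.
No augmenting path remains; maximum flow = 13.
In the residual graph, reachable from Res: {Res, v2}.
Min-cut edges: Res→v1 (10), v2→v4 (3); capacity 10 + 3 = 13.
Cut capacity 15 exceeds the max flow 13, so it is not minimum.

No — its capacity is 15, but the minimum cut has capacity 13.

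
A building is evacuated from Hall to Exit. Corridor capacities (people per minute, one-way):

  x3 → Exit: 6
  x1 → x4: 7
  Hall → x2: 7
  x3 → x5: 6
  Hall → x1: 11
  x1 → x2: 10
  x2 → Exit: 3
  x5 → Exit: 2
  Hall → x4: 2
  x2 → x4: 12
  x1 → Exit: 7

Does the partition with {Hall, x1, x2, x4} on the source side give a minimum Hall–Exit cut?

Given cut capacity: 7 + 3 = 10.
Augment Hall→x1→Exit: bottleneck 7, flow now 7.
Augment Hall→x2→Exit: bottleneck 3, flow now 10.
No augmenting path remains; maximum flow = 10.
Cut capacity 10 equals the max flow, so it is a minimum cut.

Yes — it is a minimum cut (capacity 10).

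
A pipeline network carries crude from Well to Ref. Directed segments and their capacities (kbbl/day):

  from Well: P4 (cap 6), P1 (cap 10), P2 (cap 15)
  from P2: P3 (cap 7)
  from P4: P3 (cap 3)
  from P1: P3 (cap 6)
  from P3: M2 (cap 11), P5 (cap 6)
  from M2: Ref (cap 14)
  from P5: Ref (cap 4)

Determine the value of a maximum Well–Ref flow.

Augment Well→P2→P3→M2→Ref: bottleneck 7, flow now 7.
Augment Well→P4→P3→M2→Ref: bottleneck 3, flow now 10.
Augment Well→P1→P3→M2→Ref: bottleneck 1, flow now 11.
Augment Well→P1→P3→P5→Ref: bottleneck 4, flow now 15.
No augmenting path remains; maximum flow = 15.
In the residual graph, reachable from Well: {Well, P2, P4, P1, P3, P5}.
Min-cut edges: P3→M2 (11), P5→Ref (4); capacity 11 + 4 = 15.
This cut is saturated, so no flow can exceed 15.

15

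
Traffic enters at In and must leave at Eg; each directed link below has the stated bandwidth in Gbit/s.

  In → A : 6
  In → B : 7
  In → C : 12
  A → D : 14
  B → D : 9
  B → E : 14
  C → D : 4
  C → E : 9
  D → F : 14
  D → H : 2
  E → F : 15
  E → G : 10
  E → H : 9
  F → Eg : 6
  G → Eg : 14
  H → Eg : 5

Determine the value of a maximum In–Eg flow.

21

Augment In→A→D→F→Eg: bottleneck 6, flow now 6.
Augment In→B→D→H→Eg: bottleneck 2, flow now 8.
Augment In→B→E→G→Eg: bottleneck 5, flow now 13.
Augment In→C→E→G→Eg: bottleneck 5, flow now 18.
Augment In→C→E→H→Eg: bottleneck 3, flow now 21.
No augmenting path remains; maximum flow = 21.
In the residual graph, reachable from In: {In, A, B, C, D, E, F, H}.
Min-cut edges: E→G (10), F→Eg (6), H→Eg (5); capacity 10 + 6 + 5 = 21.
This cut is saturated, so no flow can exceed 21.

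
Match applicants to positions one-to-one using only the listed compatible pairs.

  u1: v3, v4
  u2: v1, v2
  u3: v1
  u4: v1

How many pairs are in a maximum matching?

Unit-capacity flow: source→left, listed edges, right→sink; max matching = max flow.
Augmenting path u1→v3 (+1); matched 1.
Augmenting path u2→v1 (+1); matched 2.
Augmenting path u3→v1→u2→v2 (+1); matched 3.
No augmenting path remains; maximum matching = 3.
König certificate: {u1, u2, v1} is a vertex cover of size 3 (every listed pair touches it), so no matching can be larger.

3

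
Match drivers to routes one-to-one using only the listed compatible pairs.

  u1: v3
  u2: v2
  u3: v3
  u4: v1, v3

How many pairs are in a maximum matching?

Unit-capacity flow: source→left, listed edges, right→sink; max matching = max flow.
Augmenting path u1→v3 (+1); matched 1.
Augmenting path u2→v2 (+1); matched 2.
Augmenting path u4→v1 (+1); matched 3.
No augmenting path remains; maximum matching = 3.
König certificate: {u2, u4, v3} is a vertex cover of size 3 (every listed pair touches it), so no matching can be larger.

3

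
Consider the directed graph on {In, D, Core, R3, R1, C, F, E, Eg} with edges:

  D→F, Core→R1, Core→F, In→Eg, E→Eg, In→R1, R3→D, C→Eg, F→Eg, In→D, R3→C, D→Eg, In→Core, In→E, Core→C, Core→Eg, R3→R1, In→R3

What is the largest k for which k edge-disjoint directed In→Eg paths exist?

5

Assign every edge capacity 1; by Menger, the answer equals the max flow.
Path In→Eg (+1); total 1.
Path In→D→Eg (+1); total 2.
Path In→Core→Eg (+1); total 3.
Path In→E→Eg (+1); total 4.
Path In→R3→C→Eg (+1); total 5.
No residual In→Eg path; max flow = 5.
Certifying cut of size 5: {In→Core, In→D, In→E, In→Eg, In→R3}.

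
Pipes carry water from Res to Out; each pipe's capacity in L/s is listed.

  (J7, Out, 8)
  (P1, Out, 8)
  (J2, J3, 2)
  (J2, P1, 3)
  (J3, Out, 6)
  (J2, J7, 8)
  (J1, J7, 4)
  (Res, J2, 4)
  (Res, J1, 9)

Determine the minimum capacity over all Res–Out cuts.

8

Augment Res→J1→J7→Out: bottleneck 4, flow now 4.
Augment Res→J2→J3→Out: bottleneck 2, flow now 6.
Augment Res→J2→J7→Out: bottleneck 2, flow now 8.
No augmenting path remains; maximum flow = 8.
By max-flow min-cut, the minimum cut capacity equals the max flow.
In the residual graph, reachable from Res: {Res, J1}.
Min-cut edges: Res→J2 (4), J1→J7 (4); capacity 4 + 4 = 8.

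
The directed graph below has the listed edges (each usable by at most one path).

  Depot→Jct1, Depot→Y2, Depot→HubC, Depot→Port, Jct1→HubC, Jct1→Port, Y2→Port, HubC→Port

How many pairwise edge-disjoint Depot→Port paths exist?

4

Assign every edge capacity 1; by Menger, the answer equals the max flow.
Path Depot→Port (+1); total 1.
Path Depot→Jct1→Port (+1); total 2.
Path Depot→Y2→Port (+1); total 3.
Path Depot→HubC→Port (+1); total 4.
No residual Depot→Port path; max flow = 4.
Certifying cut of size 4: {Depot→HubC, Depot→Jct1, Depot→Port, Depot→Y2}.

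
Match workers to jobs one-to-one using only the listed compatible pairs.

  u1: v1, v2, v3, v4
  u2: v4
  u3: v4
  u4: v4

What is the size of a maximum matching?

2

Unit-capacity flow: source→left, listed edges, right→sink; max matching = max flow.
Augmenting path u1→v1 (+1); matched 1.
Augmenting path u2→v4 (+1); matched 2.
No augmenting path remains; maximum matching = 2.
König certificate: {u1, v4} is a vertex cover of size 2 (every listed pair touches it), so no matching can be larger.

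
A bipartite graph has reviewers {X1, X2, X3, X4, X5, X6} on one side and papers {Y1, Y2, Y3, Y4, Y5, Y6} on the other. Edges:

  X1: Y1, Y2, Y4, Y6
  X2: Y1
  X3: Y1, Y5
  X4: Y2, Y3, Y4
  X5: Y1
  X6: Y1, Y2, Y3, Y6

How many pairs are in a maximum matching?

Unit-capacity flow: source→left, listed edges, right→sink; max matching = max flow.
Augmenting path X1→Y1 (+1); matched 1.
Augmenting path X3→Y5 (+1); matched 2.
Augmenting path X4→Y2 (+1); matched 3.
Augmenting path X6→Y3 (+1); matched 4.
Augmenting path X2→Y1→X1→Y4 (+1); matched 5.
No augmenting path remains; maximum matching = 5.
König certificate: {X1, X3, X4, X6, Y1} is a vertex cover of size 5 (every listed pair touches it), so no matching can be larger.

5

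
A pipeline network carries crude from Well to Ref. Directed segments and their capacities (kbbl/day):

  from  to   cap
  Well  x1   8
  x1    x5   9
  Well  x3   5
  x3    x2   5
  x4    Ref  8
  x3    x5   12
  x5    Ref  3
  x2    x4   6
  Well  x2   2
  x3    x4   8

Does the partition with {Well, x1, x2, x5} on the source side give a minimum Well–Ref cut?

No — its capacity is 14, but the minimum cut has capacity 10.

Given cut capacity: 5 + 6 + 3 = 14.
Augment Well→x1→x5→Ref: bottleneck 3, flow now 3.
Augment Well→x2→x4→Ref: bottleneck 2, flow now 5.
Augment Well→x3→x4→Ref: bottleneck 5, flow now 10.
No augmenting path remains; maximum flow = 10.
In the residual graph, reachable from Well: {Well, x1, x5}.
Min-cut edges: Well→x2 (2), Well→x3 (5), x5→Ref (3); capacity 2 + 5 + 3 = 10.
Cut capacity 14 exceeds the max flow 10, so it is not minimum.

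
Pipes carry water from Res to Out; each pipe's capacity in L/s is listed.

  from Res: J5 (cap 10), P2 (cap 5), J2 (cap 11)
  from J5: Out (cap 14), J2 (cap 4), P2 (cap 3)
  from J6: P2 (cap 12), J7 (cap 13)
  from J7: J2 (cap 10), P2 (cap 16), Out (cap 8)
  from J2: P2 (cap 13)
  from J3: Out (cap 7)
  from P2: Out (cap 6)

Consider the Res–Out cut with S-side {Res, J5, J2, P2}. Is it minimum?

Given cut capacity: 14 + 6 = 20.
Augment Res→J5→Out: bottleneck 10, flow now 10.
Augment Res→P2→Out: bottleneck 5, flow now 15.
Augment Res→J2→P2→Out: bottleneck 1, flow now 16.
No augmenting path remains; maximum flow = 16.
In the residual graph, reachable from Res: {Res, J2, P2}.
Min-cut edges: Res→J5 (10), P2→Out (6); capacity 10 + 6 = 16.
Cut capacity 20 exceeds the max flow 16, so it is not minimum.

No — its capacity is 20, but the minimum cut has capacity 16.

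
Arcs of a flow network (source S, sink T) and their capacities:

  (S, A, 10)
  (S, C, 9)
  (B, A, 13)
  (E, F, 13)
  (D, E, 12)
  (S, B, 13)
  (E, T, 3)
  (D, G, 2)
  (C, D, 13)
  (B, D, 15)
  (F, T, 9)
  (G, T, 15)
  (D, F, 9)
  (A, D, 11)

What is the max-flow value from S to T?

14

Augment S→A→D→E→T: bottleneck 3, flow now 3.
Augment S→A→D→F→T: bottleneck 7, flow now 10.
Augment S→B→D→F→T: bottleneck 2, flow now 12.
Augment S→B→D→G→T: bottleneck 2, flow now 14.
No augmenting path remains; maximum flow = 14.
In the residual graph, reachable from S: {S, A, B, C, D, E, F}.
Min-cut edges: D→G (2), E→T (3), F→T (9); capacity 2 + 3 + 9 = 14.
This cut is saturated, so no flow can exceed 14.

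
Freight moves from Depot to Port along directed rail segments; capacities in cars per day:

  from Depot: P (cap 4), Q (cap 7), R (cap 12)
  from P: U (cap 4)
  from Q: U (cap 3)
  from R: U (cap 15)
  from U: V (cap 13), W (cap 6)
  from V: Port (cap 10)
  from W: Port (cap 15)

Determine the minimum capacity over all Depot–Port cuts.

Augment Depot→P→U→V→Port: bottleneck 4, flow now 4.
Augment Depot→Q→U→V→Port: bottleneck 3, flow now 7.
Augment Depot→R→U→V→Port: bottleneck 3, flow now 10.
Augment Depot→R→U→W→Port: bottleneck 6, flow now 16.
No augmenting path remains; maximum flow = 16.
By max-flow min-cut, the minimum cut capacity equals the max flow.
In the residual graph, reachable from Depot: {Depot, P, Q, R, U, V}.
Min-cut edges: U→W (6), V→Port (10); capacity 6 + 10 = 16.

16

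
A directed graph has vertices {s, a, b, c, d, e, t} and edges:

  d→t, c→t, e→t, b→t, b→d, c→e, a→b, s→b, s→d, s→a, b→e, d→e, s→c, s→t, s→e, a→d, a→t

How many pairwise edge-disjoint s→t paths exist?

6

Assign every edge capacity 1; by Menger, the answer equals the max flow.
Path s→t (+1); total 1.
Path s→a→t (+1); total 2.
Path s→b→t (+1); total 3.
Path s→c→t (+1); total 4.
Path s→d→t (+1); total 5.
Path s→e→t (+1); total 6.
No residual s→t path; max flow = 6.
Certifying cut of size 6: {s→a, s→b, s→c, s→d, s→e, s→t}.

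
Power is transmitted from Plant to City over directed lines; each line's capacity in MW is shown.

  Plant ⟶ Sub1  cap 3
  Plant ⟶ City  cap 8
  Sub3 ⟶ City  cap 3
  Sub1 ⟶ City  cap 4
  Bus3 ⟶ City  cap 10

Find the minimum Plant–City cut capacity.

Augment Plant→City: bottleneck 8, flow now 8.
Augment Plant→Sub1→City: bottleneck 3, flow now 11.
No augmenting path remains; maximum flow = 11.
By max-flow min-cut, the minimum cut capacity equals the max flow.
In the residual graph, reachable from Plant: {Plant}.
Min-cut edges: Plant→Sub1 (3), Plant→City (8); capacity 3 + 8 = 11.

11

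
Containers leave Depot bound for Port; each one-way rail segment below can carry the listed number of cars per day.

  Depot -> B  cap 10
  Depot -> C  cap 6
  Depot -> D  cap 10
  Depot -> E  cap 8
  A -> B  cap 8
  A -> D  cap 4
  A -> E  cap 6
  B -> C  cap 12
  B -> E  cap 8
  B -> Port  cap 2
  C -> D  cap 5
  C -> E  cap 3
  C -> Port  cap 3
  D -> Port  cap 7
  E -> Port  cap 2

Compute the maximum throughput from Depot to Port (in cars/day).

14

Augment Depot→B→Port: bottleneck 2, flow now 2.
Augment Depot→C→Port: bottleneck 3, flow now 5.
Augment Depot→D→Port: bottleneck 7, flow now 12.
Augment Depot→E→Port: bottleneck 2, flow now 14.
No augmenting path remains; maximum flow = 14.
In the residual graph, reachable from Depot: {Depot, B, C, D, E}.
Min-cut edges: B→Port (2), C→Port (3), D→Port (7), E→Port (2); capacity 2 + 3 + 7 + 2 = 14.
This cut is saturated, so no flow can exceed 14.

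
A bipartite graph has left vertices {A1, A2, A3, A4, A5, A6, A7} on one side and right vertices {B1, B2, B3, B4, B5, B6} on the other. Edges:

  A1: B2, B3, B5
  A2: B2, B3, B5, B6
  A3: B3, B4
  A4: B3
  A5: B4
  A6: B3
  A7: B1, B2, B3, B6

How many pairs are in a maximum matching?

Unit-capacity flow: source→left, listed edges, right→sink; max matching = max flow.
Augmenting path A1→B2 (+1); matched 1.
Augmenting path A2→B3 (+1); matched 2.
Augmenting path A3→B4 (+1); matched 3.
Augmenting path A7→B1 (+1); matched 4.
Augmenting path A4→B3→A2→B5 (+1); matched 5.
No augmenting path remains; maximum matching = 5.
König certificate: {A1, A2, A7, B3, B4} is a vertex cover of size 5 (every listed pair touches it), so no matching can be larger.

5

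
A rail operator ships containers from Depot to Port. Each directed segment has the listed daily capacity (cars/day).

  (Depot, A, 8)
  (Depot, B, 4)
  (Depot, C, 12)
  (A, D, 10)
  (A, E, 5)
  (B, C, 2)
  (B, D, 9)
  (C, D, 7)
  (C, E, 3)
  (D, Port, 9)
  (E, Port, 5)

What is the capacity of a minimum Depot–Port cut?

14

Augment Depot→A→D→Port: bottleneck 8, flow now 8.
Augment Depot→B→D→Port: bottleneck 1, flow now 9.
Augment Depot→C→E→Port: bottleneck 3, flow now 12.
Augment Depot→B→D→A→E→Port: bottleneck 2, flow now 14. (uses reverse residual edge)
No augmenting path remains; maximum flow = 14.
By max-flow min-cut, the minimum cut capacity equals the max flow.
In the residual graph, reachable from Depot: {Depot, A, B, C, D, E}.
Min-cut edges: D→Port (9), E→Port (5); capacity 9 + 5 = 14.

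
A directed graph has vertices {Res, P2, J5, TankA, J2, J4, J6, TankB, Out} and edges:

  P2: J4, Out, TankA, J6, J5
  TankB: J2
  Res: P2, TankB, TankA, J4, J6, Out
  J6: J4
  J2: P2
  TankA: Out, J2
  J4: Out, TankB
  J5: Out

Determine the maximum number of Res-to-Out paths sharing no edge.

Assign every edge capacity 1; by Menger, the answer equals the max flow.
Path Res→Out (+1); total 1.
Path Res→P2→Out (+1); total 2.
Path Res→TankA→Out (+1); total 3.
Path Res→J4→Out (+1); total 4.
Path Res→TankB→J2→P2→J5→Out (+1); total 5.
No residual Res→Out path; max flow = 5.
Certifying cut of size 5: {J4→Out, Res→Out, Res→P2, Res→TankA, TankB→J2}.

5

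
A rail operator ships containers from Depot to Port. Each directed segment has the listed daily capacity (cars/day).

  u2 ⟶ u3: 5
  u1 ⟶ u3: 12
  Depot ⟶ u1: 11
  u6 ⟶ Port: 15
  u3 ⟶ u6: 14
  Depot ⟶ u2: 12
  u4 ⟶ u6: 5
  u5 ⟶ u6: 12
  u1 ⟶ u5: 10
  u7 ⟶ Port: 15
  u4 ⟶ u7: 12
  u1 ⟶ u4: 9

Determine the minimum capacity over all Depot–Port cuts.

Augment Depot→u1→u3→u6→Port: bottleneck 11, flow now 11.
Augment Depot→u2→u3→u6→Port: bottleneck 3, flow now 14.
Augment Depot→u2→u3→u1→u4→u6→Port: bottleneck 1, flow now 15. (uses reverse residual edge)
Augment Depot→u2→u3→u1→u4→u7→Port: bottleneck 1, flow now 16. (uses reverse residual edge)
No augmenting path remains; maximum flow = 16.
By max-flow min-cut, the minimum cut capacity equals the max flow.
In the residual graph, reachable from Depot: {Depot, u2}.
Min-cut edges: Depot→u1 (11), u2→u3 (5); capacity 11 + 5 = 16.

16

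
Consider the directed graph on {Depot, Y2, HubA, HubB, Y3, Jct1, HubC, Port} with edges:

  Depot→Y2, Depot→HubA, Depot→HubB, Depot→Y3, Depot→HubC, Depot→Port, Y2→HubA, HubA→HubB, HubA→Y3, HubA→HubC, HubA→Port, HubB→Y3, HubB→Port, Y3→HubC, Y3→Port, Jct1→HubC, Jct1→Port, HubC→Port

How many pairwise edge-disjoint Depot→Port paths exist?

5

Assign every edge capacity 1; by Menger, the answer equals the max flow.
Path Depot→Port (+1); total 1.
Path Depot→HubA→Port (+1); total 2.
Path Depot→HubB→Port (+1); total 3.
Path Depot→Y3→Port (+1); total 4.
Path Depot→HubC→Port (+1); total 5.
No residual Depot→Port path; max flow = 5.
Certifying cut of size 5: {Depot→Port, HubA→Port, HubB→Port, HubC→Port, Y3→Port}.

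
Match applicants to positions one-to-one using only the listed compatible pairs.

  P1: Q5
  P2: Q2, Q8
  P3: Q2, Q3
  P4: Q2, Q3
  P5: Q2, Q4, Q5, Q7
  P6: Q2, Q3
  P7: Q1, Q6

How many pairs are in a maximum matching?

Unit-capacity flow: source→left, listed edges, right→sink; max matching = max flow.
Augmenting path P1→Q5 (+1); matched 1.
Augmenting path P2→Q2 (+1); matched 2.
Augmenting path P3→Q3 (+1); matched 3.
Augmenting path P5→Q4 (+1); matched 4.
Augmenting path P7→Q1 (+1); matched 5.
Augmenting path P4→Q2→P2→Q8 (+1); matched 6.
No augmenting path remains; maximum matching = 6.
König certificate: {P1, P2, P5, P7, Q2, Q3} is a vertex cover of size 6 (every listed pair touches it), so no matching can be larger.

6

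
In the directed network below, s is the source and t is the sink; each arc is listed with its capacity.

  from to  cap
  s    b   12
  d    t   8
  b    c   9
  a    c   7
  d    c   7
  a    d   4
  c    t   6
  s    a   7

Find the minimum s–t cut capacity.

10

Augment s→a→c→t: bottleneck 6, flow now 6.
Augment s→a→d→t: bottleneck 1, flow now 7.
Augment s→b→c→a→d→t: bottleneck 3, flow now 10. (uses reverse residual edge)
No augmenting path remains; maximum flow = 10.
By max-flow min-cut, the minimum cut capacity equals the max flow.
In the residual graph, reachable from s: {s, a, b, c}.
Min-cut edges: a→d (4), c→t (6); capacity 4 + 6 = 10.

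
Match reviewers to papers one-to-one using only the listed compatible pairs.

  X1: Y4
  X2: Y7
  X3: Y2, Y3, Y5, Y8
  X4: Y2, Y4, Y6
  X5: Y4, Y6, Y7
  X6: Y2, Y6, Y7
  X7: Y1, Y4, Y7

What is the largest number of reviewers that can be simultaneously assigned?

6

Unit-capacity flow: source→left, listed edges, right→sink; max matching = max flow.
Augmenting path X1→Y4 (+1); matched 1.
Augmenting path X2→Y7 (+1); matched 2.
Augmenting path X3→Y2 (+1); matched 3.
Augmenting path X4→Y6 (+1); matched 4.
Augmenting path X7→Y1 (+1); matched 5.
Augmenting path X6→Y2→X3→Y3 (+1); matched 6.
No augmenting path remains; maximum matching = 6.
König certificate: {X3, X7, Y2, Y4, Y6, Y7} is a vertex cover of size 6 (every listed pair touches it), so no matching can be larger.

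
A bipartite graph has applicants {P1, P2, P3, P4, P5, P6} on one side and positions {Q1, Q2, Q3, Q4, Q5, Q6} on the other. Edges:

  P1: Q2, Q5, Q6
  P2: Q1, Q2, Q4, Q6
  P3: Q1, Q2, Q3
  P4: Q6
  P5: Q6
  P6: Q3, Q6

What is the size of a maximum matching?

Unit-capacity flow: source→left, listed edges, right→sink; max matching = max flow.
Augmenting path P1→Q2 (+1); matched 1.
Augmenting path P2→Q1 (+1); matched 2.
Augmenting path P3→Q3 (+1); matched 3.
Augmenting path P4→Q6 (+1); matched 4.
Augmenting path P6→Q3→P3→Q1→P2→Q4 (+1); matched 5.
No augmenting path remains; maximum matching = 5.
König certificate: {P1, P2, P3, P6, Q6} is a vertex cover of size 5 (every listed pair touches it), so no matching can be larger.

5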